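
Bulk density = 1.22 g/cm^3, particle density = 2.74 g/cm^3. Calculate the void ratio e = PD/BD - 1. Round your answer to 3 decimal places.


Step 1: e = PD / BD - 1
Step 2: e = 2.74 / 1.22 - 1
Step 3: e = 2.2459 - 1
Step 4: e = 1.246

1.246


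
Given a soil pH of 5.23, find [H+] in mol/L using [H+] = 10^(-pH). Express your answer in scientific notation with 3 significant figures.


Step 1: [H+] = 10^(-pH)
Step 2: [H+] = 10^(-5.23)
Step 3: [H+] = 5.89e-06 mol/L

5.89e-06


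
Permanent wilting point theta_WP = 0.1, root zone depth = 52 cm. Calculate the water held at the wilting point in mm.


Step 1: Water (mm) = theta_WP * depth * 10
Step 2: Water = 0.1 * 52 * 10
Step 3: Water = 52.0 mm

52.0


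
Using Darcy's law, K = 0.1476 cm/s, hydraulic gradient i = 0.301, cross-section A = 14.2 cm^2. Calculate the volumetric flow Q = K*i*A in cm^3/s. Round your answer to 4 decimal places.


Step 1: Apply Darcy's law: Q = K * i * A
Step 2: Q = 0.1476 * 0.301 * 14.2
Step 3: Q = 0.6309 cm^3/s

0.6309


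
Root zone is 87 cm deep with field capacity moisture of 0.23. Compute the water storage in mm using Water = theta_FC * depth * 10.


Step 1: Water (mm) = theta_FC * depth (cm) * 10
Step 2: Water = 0.23 * 87 * 10
Step 3: Water = 200.1 mm

200.1


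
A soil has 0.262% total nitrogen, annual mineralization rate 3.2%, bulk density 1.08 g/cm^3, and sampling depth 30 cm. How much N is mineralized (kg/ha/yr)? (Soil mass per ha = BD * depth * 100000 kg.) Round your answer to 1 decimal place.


Step 1: Soil mass per ha = BD * depth * 100000 = 1.08 * 30 * 100000 = 3240000 kg
Step 2: Total N pool = soil mass * N%/100 = 3240000 * 0.262/100 = 8488.8 kg/ha
Step 3: N mineralized = N pool * rate%/100 = 8488.8 * 3.2/100 = 271.6 kg/ha/yr

271.6


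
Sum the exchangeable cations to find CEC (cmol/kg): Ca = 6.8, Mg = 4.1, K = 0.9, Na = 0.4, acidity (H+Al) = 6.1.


Step 1: CEC = Ca + Mg + K + Na + (H+Al)
Step 2: CEC = 6.8 + 4.1 + 0.9 + 0.4 + 6.1
Step 3: CEC = 18.3 cmol/kg

18.3


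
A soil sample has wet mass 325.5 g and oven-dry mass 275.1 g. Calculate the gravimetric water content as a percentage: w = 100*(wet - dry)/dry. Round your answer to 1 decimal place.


Step 1: Water mass = wet - dry = 325.5 - 275.1 = 50.4 g
Step 2: w = 100 * water mass / dry mass
Step 3: w = 100 * 50.4 / 275.1 = 18.3%

18.3


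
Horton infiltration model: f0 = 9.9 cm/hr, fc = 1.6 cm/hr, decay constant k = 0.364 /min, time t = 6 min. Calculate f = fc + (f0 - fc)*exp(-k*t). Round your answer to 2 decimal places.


Step 1: f = fc + (f0 - fc) * exp(-k * t)
Step 2: exp(-0.364 * 6) = 0.11259
Step 3: f = 1.6 + (9.9 - 1.6) * 0.11259
Step 4: f = 1.6 + 8.3 * 0.11259
Step 5: f = 2.53 cm/hr

2.53


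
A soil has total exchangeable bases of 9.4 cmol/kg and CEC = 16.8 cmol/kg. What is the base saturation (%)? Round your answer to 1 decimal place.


Step 1: BS = 100 * (sum of bases) / CEC
Step 2: BS = 100 * 9.4 / 16.8
Step 3: BS = 56.0%

56.0


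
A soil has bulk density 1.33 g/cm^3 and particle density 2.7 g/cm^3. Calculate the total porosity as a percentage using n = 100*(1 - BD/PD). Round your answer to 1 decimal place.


Step 1: Formula: n = 100 * (1 - BD / PD)
Step 2: n = 100 * (1 - 1.33 / 2.7)
Step 3: n = 100 * (1 - 0.49259)
Step 4: n = 50.7%

50.7


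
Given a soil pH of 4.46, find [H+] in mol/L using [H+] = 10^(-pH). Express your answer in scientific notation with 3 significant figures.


Step 1: [H+] = 10^(-pH)
Step 2: [H+] = 10^(-4.46)
Step 3: [H+] = 3.47e-05 mol/L

3.47e-05


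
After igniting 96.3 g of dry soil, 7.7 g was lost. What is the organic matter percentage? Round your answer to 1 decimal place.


Step 1: OM% = 100 * LOI / sample mass
Step 2: OM = 100 * 7.7 / 96.3
Step 3: OM = 8.0%

8.0


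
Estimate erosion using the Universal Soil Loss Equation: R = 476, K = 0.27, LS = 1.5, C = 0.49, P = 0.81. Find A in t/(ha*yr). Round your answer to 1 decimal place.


Step 1: A = R * K * LS * C * P
Step 2: R * K = 476 * 0.27 = 128.52
Step 3: (R*K) * LS = 128.52 * 1.5 = 192.78
Step 4: * C * P = 192.78 * 0.49 * 0.81 = 76.5
Step 5: A = 76.5 t/(ha*yr)

76.5


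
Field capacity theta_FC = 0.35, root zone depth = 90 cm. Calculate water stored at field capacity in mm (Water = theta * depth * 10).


Step 1: Water (mm) = theta_FC * depth (cm) * 10
Step 2: Water = 0.35 * 90 * 10
Step 3: Water = 315.0 mm

315.0


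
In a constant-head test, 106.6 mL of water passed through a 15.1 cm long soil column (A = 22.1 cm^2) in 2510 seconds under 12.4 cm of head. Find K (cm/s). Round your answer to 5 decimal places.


Step 1: K = Q * L / (A * t * h)
Step 2: Numerator = 106.6 * 15.1 = 1609.66
Step 3: Denominator = 22.1 * 2510 * 12.4 = 687840.4
Step 4: K = 1609.66 / 687840.4 = 0.00234 cm/s

0.00234


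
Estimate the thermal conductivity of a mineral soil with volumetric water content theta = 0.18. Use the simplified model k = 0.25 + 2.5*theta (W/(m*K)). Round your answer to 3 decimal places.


Step 1: k = 0.25 + 2.5 * theta
Step 2: k = 0.25 + 2.5 * 0.18
Step 3: k = 0.25 + 0.45
Step 4: k = 0.7 W/(m*K)

0.7


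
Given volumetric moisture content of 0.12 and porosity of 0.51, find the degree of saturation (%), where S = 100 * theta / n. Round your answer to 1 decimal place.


Step 1: S = 100 * theta_v / n
Step 2: S = 100 * 0.12 / 0.51
Step 3: S = 23.5%

23.5


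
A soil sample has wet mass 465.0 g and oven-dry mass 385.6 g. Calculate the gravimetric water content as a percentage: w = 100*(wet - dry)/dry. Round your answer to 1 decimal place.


Step 1: Water mass = wet - dry = 465.0 - 385.6 = 79.4 g
Step 2: w = 100 * water mass / dry mass
Step 3: w = 100 * 79.4 / 385.6 = 20.6%

20.6


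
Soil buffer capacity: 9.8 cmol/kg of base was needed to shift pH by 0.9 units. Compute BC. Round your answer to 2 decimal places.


Step 1: BC = change in base / change in pH
Step 2: BC = 9.8 / 0.9
Step 3: BC = 10.89 cmol/(kg*pH unit)

10.89


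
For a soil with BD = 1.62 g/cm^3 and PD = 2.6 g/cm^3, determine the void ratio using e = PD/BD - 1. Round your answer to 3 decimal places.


Step 1: e = PD / BD - 1
Step 2: e = 2.6 / 1.62 - 1
Step 3: e = 1.60494 - 1
Step 4: e = 0.605

0.605


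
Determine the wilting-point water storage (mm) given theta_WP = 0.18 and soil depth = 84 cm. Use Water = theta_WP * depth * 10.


Step 1: Water (mm) = theta_WP * depth * 10
Step 2: Water = 0.18 * 84 * 10
Step 3: Water = 151.2 mm

151.2


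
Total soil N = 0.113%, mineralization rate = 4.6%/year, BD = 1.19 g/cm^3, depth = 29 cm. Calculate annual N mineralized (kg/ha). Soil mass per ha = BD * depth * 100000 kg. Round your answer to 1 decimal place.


Step 1: Soil mass per ha = BD * depth * 100000 = 1.19 * 29 * 100000 = 3451000 kg
Step 2: Total N pool = soil mass * N%/100 = 3451000 * 0.113/100 = 3899.63 kg/ha
Step 3: N mineralized = N pool * rate%/100 = 3899.63 * 4.6/100 = 179.4 kg/ha/yr

179.4


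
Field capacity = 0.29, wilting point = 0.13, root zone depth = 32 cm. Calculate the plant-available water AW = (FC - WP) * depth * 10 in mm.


Step 1: Available water = (FC - WP) * depth * 10
Step 2: AW = (0.29 - 0.13) * 32 * 10
Step 3: AW = 0.16 * 32 * 10
Step 4: AW = 51.2 mm

51.2


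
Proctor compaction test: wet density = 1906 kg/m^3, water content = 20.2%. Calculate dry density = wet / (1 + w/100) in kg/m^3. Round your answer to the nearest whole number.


Step 1: Dry density = wet density / (1 + w/100)
Step 2: Dry density = 1906 / (1 + 20.2/100)
Step 3: Dry density = 1906 / 1.202
Step 4: Dry density = 1586 kg/m^3

1586


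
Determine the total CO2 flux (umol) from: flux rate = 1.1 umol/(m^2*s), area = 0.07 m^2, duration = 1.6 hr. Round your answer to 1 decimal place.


Step 1: Convert time to seconds: 1.6 hr * 3600 = 5760.0 s
Step 2: Total = flux * area * time_s
Step 3: Total = 1.1 * 0.07 * 5760.0
Step 4: Total = 443.5 umol

443.5


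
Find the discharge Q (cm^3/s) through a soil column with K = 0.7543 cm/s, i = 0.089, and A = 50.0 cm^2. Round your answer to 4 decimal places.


Step 1: Apply Darcy's law: Q = K * i * A
Step 2: Q = 0.7543 * 0.089 * 50.0
Step 3: Q = 3.3566 cm^3/s

3.3566


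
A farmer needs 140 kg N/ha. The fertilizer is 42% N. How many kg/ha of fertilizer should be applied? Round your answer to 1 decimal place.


Step 1: Fertilizer rate = target N / (N content / 100)
Step 2: Rate = 140 / (42 / 100)
Step 3: Rate = 140 / 0.42
Step 4: Rate = 333.3 kg/ha

333.3


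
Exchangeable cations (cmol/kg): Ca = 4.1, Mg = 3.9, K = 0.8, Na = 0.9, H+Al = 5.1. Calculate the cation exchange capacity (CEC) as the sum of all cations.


Step 1: CEC = Ca + Mg + K + Na + (H+Al)
Step 2: CEC = 4.1 + 3.9 + 0.8 + 0.9 + 5.1
Step 3: CEC = 14.8 cmol/kg

14.8


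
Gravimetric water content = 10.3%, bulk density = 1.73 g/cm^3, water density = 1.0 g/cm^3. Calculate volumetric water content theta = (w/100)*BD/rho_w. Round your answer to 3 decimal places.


Step 1: theta = (w / 100) * BD / rho_w
Step 2: theta = (10.3 / 100) * 1.73 / 1.0
Step 3: theta = 0.103 * 1.73
Step 4: theta = 0.178

0.178


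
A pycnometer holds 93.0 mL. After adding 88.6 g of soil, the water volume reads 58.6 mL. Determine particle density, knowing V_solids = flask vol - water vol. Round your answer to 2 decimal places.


Step 1: Volume of solids = flask volume - water volume with soil
Step 2: V_solids = 93.0 - 58.6 = 34.4 mL
Step 3: Particle density = mass / V_solids = 88.6 / 34.4 = 2.58 g/cm^3

2.58


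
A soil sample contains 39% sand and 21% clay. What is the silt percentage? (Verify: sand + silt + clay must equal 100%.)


Step 1: sand + silt + clay = 100%
Step 2: silt = 100 - sand - clay
Step 3: silt = 100 - 39 - 21
Step 4: silt = 40%

40


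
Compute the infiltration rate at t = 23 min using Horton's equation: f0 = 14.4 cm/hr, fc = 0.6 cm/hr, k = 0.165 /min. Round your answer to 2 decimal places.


Step 1: f = fc + (f0 - fc) * exp(-k * t)
Step 2: exp(-0.165 * 23) = 0.022483
Step 3: f = 0.6 + (14.4 - 0.6) * 0.022483
Step 4: f = 0.6 + 13.8 * 0.022483
Step 5: f = 0.91 cm/hr

0.91


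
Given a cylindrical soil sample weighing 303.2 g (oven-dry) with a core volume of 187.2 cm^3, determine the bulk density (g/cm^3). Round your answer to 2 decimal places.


Step 1: Identify the formula: BD = dry mass / volume
Step 2: Substitute values: BD = 303.2 / 187.2
Step 3: BD = 1.62 g/cm^3

1.62


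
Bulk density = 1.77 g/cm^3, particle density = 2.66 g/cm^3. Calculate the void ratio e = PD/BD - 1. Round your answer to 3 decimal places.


Step 1: e = PD / BD - 1
Step 2: e = 2.66 / 1.77 - 1
Step 3: e = 1.50282 - 1
Step 4: e = 0.503

0.503


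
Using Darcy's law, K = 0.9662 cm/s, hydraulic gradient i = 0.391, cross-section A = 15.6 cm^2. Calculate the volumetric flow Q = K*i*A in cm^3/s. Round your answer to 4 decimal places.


Step 1: Apply Darcy's law: Q = K * i * A
Step 2: Q = 0.9662 * 0.391 * 15.6
Step 3: Q = 5.8934 cm^3/s

5.8934


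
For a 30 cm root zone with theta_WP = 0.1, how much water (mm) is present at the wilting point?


Step 1: Water (mm) = theta_WP * depth * 10
Step 2: Water = 0.1 * 30 * 10
Step 3: Water = 30.0 mm

30.0


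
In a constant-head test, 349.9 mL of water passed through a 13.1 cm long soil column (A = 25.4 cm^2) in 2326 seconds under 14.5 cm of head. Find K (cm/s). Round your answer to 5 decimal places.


Step 1: K = Q * L / (A * t * h)
Step 2: Numerator = 349.9 * 13.1 = 4583.69
Step 3: Denominator = 25.4 * 2326 * 14.5 = 856665.8
Step 4: K = 4583.69 / 856665.8 = 0.00535 cm/s

0.00535


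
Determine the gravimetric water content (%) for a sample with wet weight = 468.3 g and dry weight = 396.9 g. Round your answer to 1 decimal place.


Step 1: Water mass = wet - dry = 468.3 - 396.9 = 71.4 g
Step 2: w = 100 * water mass / dry mass
Step 3: w = 100 * 71.4 / 396.9 = 18.0%

18.0


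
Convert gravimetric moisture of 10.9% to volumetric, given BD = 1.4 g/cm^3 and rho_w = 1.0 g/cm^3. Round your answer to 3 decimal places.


Step 1: theta = (w / 100) * BD / rho_w
Step 2: theta = (10.9 / 100) * 1.4 / 1.0
Step 3: theta = 0.109 * 1.4
Step 4: theta = 0.153

0.153


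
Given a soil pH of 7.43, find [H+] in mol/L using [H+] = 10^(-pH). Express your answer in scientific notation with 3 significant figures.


Step 1: [H+] = 10^(-pH)
Step 2: [H+] = 10^(-7.43)
Step 3: [H+] = 3.72e-08 mol/L

3.72e-08


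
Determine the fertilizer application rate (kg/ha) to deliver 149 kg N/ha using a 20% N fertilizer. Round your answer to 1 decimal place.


Step 1: Fertilizer rate = target N / (N content / 100)
Step 2: Rate = 149 / (20 / 100)
Step 3: Rate = 149 / 0.2
Step 4: Rate = 745.0 kg/ha

745.0


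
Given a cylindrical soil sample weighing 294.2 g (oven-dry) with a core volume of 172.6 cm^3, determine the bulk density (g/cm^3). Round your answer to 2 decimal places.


Step 1: Identify the formula: BD = dry mass / volume
Step 2: Substitute values: BD = 294.2 / 172.6
Step 3: BD = 1.7 g/cm^3

1.7


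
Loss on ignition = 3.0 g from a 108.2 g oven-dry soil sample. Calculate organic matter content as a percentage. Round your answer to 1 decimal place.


Step 1: OM% = 100 * LOI / sample mass
Step 2: OM = 100 * 3.0 / 108.2
Step 3: OM = 2.8%

2.8


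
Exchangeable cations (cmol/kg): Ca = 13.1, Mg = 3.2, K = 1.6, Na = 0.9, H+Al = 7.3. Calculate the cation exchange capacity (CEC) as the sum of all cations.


Step 1: CEC = Ca + Mg + K + Na + (H+Al)
Step 2: CEC = 13.1 + 3.2 + 1.6 + 0.9 + 7.3
Step 3: CEC = 26.1 cmol/kg

26.1


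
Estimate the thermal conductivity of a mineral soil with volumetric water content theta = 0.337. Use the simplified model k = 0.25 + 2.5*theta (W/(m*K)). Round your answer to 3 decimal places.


Step 1: k = 0.25 + 2.5 * theta
Step 2: k = 0.25 + 2.5 * 0.337
Step 3: k = 0.25 + 0.843
Step 4: k = 1.093 W/(m*K)

1.093


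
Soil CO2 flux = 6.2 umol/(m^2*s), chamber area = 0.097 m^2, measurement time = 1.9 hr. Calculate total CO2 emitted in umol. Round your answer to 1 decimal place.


Step 1: Convert time to seconds: 1.9 hr * 3600 = 6840.0 s
Step 2: Total = flux * area * time_s
Step 3: Total = 6.2 * 0.097 * 6840.0
Step 4: Total = 4113.6 umol

4113.6


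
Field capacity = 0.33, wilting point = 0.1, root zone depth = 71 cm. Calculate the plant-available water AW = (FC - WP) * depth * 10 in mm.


Step 1: Available water = (FC - WP) * depth * 10
Step 2: AW = (0.33 - 0.1) * 71 * 10
Step 3: AW = 0.23 * 71 * 10
Step 4: AW = 163.3 mm

163.3


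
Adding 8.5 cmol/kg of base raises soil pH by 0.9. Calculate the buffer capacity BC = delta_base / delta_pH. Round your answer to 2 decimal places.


Step 1: BC = change in base / change in pH
Step 2: BC = 8.5 / 0.9
Step 3: BC = 9.44 cmol/(kg*pH unit)

9.44


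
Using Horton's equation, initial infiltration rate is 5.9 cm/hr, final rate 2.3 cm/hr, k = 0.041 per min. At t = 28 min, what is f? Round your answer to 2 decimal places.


Step 1: f = fc + (f0 - fc) * exp(-k * t)
Step 2: exp(-0.041 * 28) = 0.317271
Step 3: f = 2.3 + (5.9 - 2.3) * 0.317271
Step 4: f = 2.3 + 3.6 * 0.317271
Step 5: f = 3.44 cm/hr

3.44


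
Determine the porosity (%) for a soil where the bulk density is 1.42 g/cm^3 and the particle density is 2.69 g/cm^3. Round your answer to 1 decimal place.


Step 1: Formula: n = 100 * (1 - BD / PD)
Step 2: n = 100 * (1 - 1.42 / 2.69)
Step 3: n = 100 * (1 - 0.52788)
Step 4: n = 47.2%

47.2


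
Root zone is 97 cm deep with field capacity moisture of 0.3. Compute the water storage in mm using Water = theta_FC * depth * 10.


Step 1: Water (mm) = theta_FC * depth (cm) * 10
Step 2: Water = 0.3 * 97 * 10
Step 3: Water = 291.0 mm

291.0


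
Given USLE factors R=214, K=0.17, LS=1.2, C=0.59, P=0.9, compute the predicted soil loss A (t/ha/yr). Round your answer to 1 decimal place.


Step 1: A = R * K * LS * C * P
Step 2: R * K = 214 * 0.17 = 36.38
Step 3: (R*K) * LS = 36.38 * 1.2 = 43.656
Step 4: * C * P = 43.656 * 0.59 * 0.9 = 23.2
Step 5: A = 23.2 t/(ha*yr)

23.2


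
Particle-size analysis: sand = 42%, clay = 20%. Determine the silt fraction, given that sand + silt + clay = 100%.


Step 1: sand + silt + clay = 100%
Step 2: silt = 100 - sand - clay
Step 3: silt = 100 - 42 - 20
Step 4: silt = 38%

38


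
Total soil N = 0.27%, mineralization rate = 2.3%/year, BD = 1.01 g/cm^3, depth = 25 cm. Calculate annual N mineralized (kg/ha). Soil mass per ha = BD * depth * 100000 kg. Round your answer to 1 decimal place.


Step 1: Soil mass per ha = BD * depth * 100000 = 1.01 * 25 * 100000 = 2525000 kg
Step 2: Total N pool = soil mass * N%/100 = 2525000 * 0.27/100 = 6817.5 kg/ha
Step 3: N mineralized = N pool * rate%/100 = 6817.5 * 2.3/100 = 156.8 kg/ha/yr

156.8


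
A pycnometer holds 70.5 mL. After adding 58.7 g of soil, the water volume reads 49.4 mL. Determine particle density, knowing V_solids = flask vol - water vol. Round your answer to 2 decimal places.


Step 1: Volume of solids = flask volume - water volume with soil
Step 2: V_solids = 70.5 - 49.4 = 21.1 mL
Step 3: Particle density = mass / V_solids = 58.7 / 21.1 = 2.78 g/cm^3

2.78


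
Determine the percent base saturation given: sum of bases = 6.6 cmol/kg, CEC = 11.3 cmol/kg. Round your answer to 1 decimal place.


Step 1: BS = 100 * (sum of bases) / CEC
Step 2: BS = 100 * 6.6 / 11.3
Step 3: BS = 58.4%

58.4


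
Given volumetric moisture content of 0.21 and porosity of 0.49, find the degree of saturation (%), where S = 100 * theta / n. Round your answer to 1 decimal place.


Step 1: S = 100 * theta_v / n
Step 2: S = 100 * 0.21 / 0.49
Step 3: S = 42.9%

42.9


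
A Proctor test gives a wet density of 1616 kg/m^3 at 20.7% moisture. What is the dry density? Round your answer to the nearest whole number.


Step 1: Dry density = wet density / (1 + w/100)
Step 2: Dry density = 1616 / (1 + 20.7/100)
Step 3: Dry density = 1616 / 1.207
Step 4: Dry density = 1339 kg/m^3

1339


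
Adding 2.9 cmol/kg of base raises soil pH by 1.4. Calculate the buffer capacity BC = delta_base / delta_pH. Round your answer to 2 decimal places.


Step 1: BC = change in base / change in pH
Step 2: BC = 2.9 / 1.4
Step 3: BC = 2.07 cmol/(kg*pH unit)

2.07


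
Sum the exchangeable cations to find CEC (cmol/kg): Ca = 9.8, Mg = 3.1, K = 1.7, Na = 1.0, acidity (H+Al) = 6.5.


Step 1: CEC = Ca + Mg + K + Na + (H+Al)
Step 2: CEC = 9.8 + 3.1 + 1.7 + 1.0 + 6.5
Step 3: CEC = 22.1 cmol/kg

22.1


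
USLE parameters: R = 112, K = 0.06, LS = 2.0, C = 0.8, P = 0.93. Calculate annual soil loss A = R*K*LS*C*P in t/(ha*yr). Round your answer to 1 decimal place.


Step 1: A = R * K * LS * C * P
Step 2: R * K = 112 * 0.06 = 6.72
Step 3: (R*K) * LS = 6.72 * 2.0 = 13.44
Step 4: * C * P = 13.44 * 0.8 * 0.93 = 10.0
Step 5: A = 10.0 t/(ha*yr)

10.0


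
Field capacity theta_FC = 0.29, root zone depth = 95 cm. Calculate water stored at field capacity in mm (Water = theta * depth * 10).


Step 1: Water (mm) = theta_FC * depth (cm) * 10
Step 2: Water = 0.29 * 95 * 10
Step 3: Water = 275.5 mm

275.5


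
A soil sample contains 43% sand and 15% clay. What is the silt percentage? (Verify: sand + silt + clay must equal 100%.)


Step 1: sand + silt + clay = 100%
Step 2: silt = 100 - sand - clay
Step 3: silt = 100 - 43 - 15
Step 4: silt = 42%

42


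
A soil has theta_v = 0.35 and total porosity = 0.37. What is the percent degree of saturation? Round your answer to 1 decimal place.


Step 1: S = 100 * theta_v / n
Step 2: S = 100 * 0.35 / 0.37
Step 3: S = 94.6%

94.6


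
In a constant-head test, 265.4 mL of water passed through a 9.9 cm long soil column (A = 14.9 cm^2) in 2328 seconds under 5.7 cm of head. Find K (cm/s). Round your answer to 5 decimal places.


Step 1: K = Q * L / (A * t * h)
Step 2: Numerator = 265.4 * 9.9 = 2627.46
Step 3: Denominator = 14.9 * 2328 * 5.7 = 197717.04
Step 4: K = 2627.46 / 197717.04 = 0.01329 cm/s

0.01329


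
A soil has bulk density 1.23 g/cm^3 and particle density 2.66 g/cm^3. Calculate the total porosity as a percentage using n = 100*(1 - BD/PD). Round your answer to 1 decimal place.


Step 1: Formula: n = 100 * (1 - BD / PD)
Step 2: n = 100 * (1 - 1.23 / 2.66)
Step 3: n = 100 * (1 - 0.46241)
Step 4: n = 53.8%

53.8


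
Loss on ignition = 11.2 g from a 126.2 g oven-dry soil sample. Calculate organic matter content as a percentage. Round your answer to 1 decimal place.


Step 1: OM% = 100 * LOI / sample mass
Step 2: OM = 100 * 11.2 / 126.2
Step 3: OM = 8.9%

8.9


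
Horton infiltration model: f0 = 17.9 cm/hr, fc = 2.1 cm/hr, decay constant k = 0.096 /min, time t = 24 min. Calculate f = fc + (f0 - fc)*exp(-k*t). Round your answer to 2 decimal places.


Step 1: f = fc + (f0 - fc) * exp(-k * t)
Step 2: exp(-0.096 * 24) = 0.099859
Step 3: f = 2.1 + (17.9 - 2.1) * 0.099859
Step 4: f = 2.1 + 15.8 * 0.099859
Step 5: f = 3.68 cm/hr

3.68


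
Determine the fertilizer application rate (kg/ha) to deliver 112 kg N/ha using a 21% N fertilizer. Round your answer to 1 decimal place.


Step 1: Fertilizer rate = target N / (N content / 100)
Step 2: Rate = 112 / (21 / 100)
Step 3: Rate = 112 / 0.21
Step 4: Rate = 533.3 kg/ha

533.3


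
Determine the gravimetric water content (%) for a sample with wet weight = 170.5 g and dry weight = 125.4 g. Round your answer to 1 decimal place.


Step 1: Water mass = wet - dry = 170.5 - 125.4 = 45.1 g
Step 2: w = 100 * water mass / dry mass
Step 3: w = 100 * 45.1 / 125.4 = 36.0%

36.0


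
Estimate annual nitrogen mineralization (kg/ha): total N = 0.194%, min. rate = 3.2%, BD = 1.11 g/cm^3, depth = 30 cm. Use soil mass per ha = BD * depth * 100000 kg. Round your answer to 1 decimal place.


Step 1: Soil mass per ha = BD * depth * 100000 = 1.11 * 30 * 100000 = 3330000 kg
Step 2: Total N pool = soil mass * N%/100 = 3330000 * 0.194/100 = 6460.2 kg/ha
Step 3: N mineralized = N pool * rate%/100 = 6460.2 * 3.2/100 = 206.7 kg/ha/yr

206.7


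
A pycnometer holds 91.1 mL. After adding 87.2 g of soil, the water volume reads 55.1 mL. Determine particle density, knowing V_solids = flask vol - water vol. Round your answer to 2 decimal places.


Step 1: Volume of solids = flask volume - water volume with soil
Step 2: V_solids = 91.1 - 55.1 = 36.0 mL
Step 3: Particle density = mass / V_solids = 87.2 / 36.0 = 2.42 g/cm^3

2.42


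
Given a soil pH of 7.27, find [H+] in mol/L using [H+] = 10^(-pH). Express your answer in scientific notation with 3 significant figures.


Step 1: [H+] = 10^(-pH)
Step 2: [H+] = 10^(-7.27)
Step 3: [H+] = 5.37e-08 mol/L

5.37e-08


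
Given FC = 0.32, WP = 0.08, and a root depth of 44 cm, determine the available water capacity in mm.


Step 1: Available water = (FC - WP) * depth * 10
Step 2: AW = (0.32 - 0.08) * 44 * 10
Step 3: AW = 0.24 * 44 * 10
Step 4: AW = 105.6 mm

105.6


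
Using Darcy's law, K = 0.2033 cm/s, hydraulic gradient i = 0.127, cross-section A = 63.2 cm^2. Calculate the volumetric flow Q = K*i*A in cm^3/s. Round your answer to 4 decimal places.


Step 1: Apply Darcy's law: Q = K * i * A
Step 2: Q = 0.2033 * 0.127 * 63.2
Step 3: Q = 1.6318 cm^3/s

1.6318


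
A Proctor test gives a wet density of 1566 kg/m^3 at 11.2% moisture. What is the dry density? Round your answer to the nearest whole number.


Step 1: Dry density = wet density / (1 + w/100)
Step 2: Dry density = 1566 / (1 + 11.2/100)
Step 3: Dry density = 1566 / 1.112
Step 4: Dry density = 1408 kg/m^3

1408


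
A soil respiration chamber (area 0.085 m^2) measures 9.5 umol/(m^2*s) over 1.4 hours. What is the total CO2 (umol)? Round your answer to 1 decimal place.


Step 1: Convert time to seconds: 1.4 hr * 3600 = 5040.0 s
Step 2: Total = flux * area * time_s
Step 3: Total = 9.5 * 0.085 * 5040.0
Step 4: Total = 4069.8 umol

4069.8


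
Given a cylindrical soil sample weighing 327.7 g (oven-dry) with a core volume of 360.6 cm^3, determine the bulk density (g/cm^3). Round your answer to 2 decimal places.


Step 1: Identify the formula: BD = dry mass / volume
Step 2: Substitute values: BD = 327.7 / 360.6
Step 3: BD = 0.91 g/cm^3

0.91


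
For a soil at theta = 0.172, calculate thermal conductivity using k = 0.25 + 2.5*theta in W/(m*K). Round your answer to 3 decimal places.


Step 1: k = 0.25 + 2.5 * theta
Step 2: k = 0.25 + 2.5 * 0.172
Step 3: k = 0.25 + 0.43
Step 4: k = 0.68 W/(m*K)

0.68


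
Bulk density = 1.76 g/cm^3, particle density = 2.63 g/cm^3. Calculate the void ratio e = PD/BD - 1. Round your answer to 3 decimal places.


Step 1: e = PD / BD - 1
Step 2: e = 2.63 / 1.76 - 1
Step 3: e = 1.49432 - 1
Step 4: e = 0.494

0.494


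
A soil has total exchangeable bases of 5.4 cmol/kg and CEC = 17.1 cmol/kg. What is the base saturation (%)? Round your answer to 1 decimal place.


Step 1: BS = 100 * (sum of bases) / CEC
Step 2: BS = 100 * 5.4 / 17.1
Step 3: BS = 31.6%

31.6


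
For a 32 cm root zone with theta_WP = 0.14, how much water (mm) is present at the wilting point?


Step 1: Water (mm) = theta_WP * depth * 10
Step 2: Water = 0.14 * 32 * 10
Step 3: Water = 44.8 mm

44.8


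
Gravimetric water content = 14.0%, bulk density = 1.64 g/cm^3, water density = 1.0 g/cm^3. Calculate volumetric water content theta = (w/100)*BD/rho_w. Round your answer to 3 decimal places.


Step 1: theta = (w / 100) * BD / rho_w
Step 2: theta = (14.0 / 100) * 1.64 / 1.0
Step 3: theta = 0.14 * 1.64
Step 4: theta = 0.23

0.23


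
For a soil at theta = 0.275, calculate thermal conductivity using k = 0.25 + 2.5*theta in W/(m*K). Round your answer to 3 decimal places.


Step 1: k = 0.25 + 2.5 * theta
Step 2: k = 0.25 + 2.5 * 0.275
Step 3: k = 0.25 + 0.688
Step 4: k = 0.938 W/(m*K)

0.938


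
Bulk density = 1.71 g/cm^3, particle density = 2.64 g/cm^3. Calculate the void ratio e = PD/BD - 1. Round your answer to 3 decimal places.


Step 1: e = PD / BD - 1
Step 2: e = 2.64 / 1.71 - 1
Step 3: e = 1.54386 - 1
Step 4: e = 0.544

0.544


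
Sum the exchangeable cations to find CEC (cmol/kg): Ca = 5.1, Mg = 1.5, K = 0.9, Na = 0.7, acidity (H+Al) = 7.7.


Step 1: CEC = Ca + Mg + K + Na + (H+Al)
Step 2: CEC = 5.1 + 1.5 + 0.9 + 0.7 + 7.7
Step 3: CEC = 15.9 cmol/kg

15.9


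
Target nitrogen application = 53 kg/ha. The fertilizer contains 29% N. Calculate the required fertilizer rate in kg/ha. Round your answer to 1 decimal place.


Step 1: Fertilizer rate = target N / (N content / 100)
Step 2: Rate = 53 / (29 / 100)
Step 3: Rate = 53 / 0.29
Step 4: Rate = 182.8 kg/ha

182.8


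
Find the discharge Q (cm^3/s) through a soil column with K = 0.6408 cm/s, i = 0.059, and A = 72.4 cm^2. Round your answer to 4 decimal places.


Step 1: Apply Darcy's law: Q = K * i * A
Step 2: Q = 0.6408 * 0.059 * 72.4
Step 3: Q = 2.7372 cm^3/s

2.7372


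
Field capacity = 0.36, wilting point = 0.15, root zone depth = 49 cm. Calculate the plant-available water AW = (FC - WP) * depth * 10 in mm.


Step 1: Available water = (FC - WP) * depth * 10
Step 2: AW = (0.36 - 0.15) * 49 * 10
Step 3: AW = 0.21 * 49 * 10
Step 4: AW = 102.9 mm

102.9


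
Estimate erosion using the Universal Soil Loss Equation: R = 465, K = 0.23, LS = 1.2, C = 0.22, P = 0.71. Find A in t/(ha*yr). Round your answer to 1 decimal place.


Step 1: A = R * K * LS * C * P
Step 2: R * K = 465 * 0.23 = 106.95
Step 3: (R*K) * LS = 106.95 * 1.2 = 128.34
Step 4: * C * P = 128.34 * 0.22 * 0.71 = 20.0
Step 5: A = 20.0 t/(ha*yr)

20.0


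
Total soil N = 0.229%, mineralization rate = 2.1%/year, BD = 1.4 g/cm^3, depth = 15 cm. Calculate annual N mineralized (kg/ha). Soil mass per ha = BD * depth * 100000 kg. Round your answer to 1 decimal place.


Step 1: Soil mass per ha = BD * depth * 100000 = 1.4 * 15 * 100000 = 2100000 kg
Step 2: Total N pool = soil mass * N%/100 = 2100000 * 0.229/100 = 4809.0 kg/ha
Step 3: N mineralized = N pool * rate%/100 = 4809.0 * 2.1/100 = 101.0 kg/ha/yr

101.0


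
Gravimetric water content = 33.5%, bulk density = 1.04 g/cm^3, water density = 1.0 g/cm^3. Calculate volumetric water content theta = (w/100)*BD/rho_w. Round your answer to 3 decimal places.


Step 1: theta = (w / 100) * BD / rho_w
Step 2: theta = (33.5 / 100) * 1.04 / 1.0
Step 3: theta = 0.335 * 1.04
Step 4: theta = 0.348

0.348


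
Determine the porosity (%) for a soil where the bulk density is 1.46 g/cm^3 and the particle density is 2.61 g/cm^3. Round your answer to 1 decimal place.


Step 1: Formula: n = 100 * (1 - BD / PD)
Step 2: n = 100 * (1 - 1.46 / 2.61)
Step 3: n = 100 * (1 - 0.55939)
Step 4: n = 44.1%

44.1


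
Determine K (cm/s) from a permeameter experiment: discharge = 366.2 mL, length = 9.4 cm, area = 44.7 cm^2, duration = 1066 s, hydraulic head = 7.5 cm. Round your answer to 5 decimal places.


Step 1: K = Q * L / (A * t * h)
Step 2: Numerator = 366.2 * 9.4 = 3442.28
Step 3: Denominator = 44.7 * 1066 * 7.5 = 357376.5
Step 4: K = 3442.28 / 357376.5 = 0.00963 cm/s

0.00963


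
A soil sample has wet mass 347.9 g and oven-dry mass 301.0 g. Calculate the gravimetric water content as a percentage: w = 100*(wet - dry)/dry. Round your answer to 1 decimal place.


Step 1: Water mass = wet - dry = 347.9 - 301.0 = 46.9 g
Step 2: w = 100 * water mass / dry mass
Step 3: w = 100 * 46.9 / 301.0 = 15.6%

15.6


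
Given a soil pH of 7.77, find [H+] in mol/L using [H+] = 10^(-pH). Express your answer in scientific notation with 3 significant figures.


Step 1: [H+] = 10^(-pH)
Step 2: [H+] = 10^(-7.77)
Step 3: [H+] = 1.70e-08 mol/L

1.70e-08


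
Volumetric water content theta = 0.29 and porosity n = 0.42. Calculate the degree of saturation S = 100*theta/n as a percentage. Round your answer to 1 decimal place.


Step 1: S = 100 * theta_v / n
Step 2: S = 100 * 0.29 / 0.42
Step 3: S = 69.0%

69.0


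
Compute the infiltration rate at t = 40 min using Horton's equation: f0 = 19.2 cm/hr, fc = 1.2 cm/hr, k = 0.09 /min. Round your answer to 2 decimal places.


Step 1: f = fc + (f0 - fc) * exp(-k * t)
Step 2: exp(-0.09 * 40) = 0.027324
Step 3: f = 1.2 + (19.2 - 1.2) * 0.027324
Step 4: f = 1.2 + 18.0 * 0.027324
Step 5: f = 1.69 cm/hr

1.69


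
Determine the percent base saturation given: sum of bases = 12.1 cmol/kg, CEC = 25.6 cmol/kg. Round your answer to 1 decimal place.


Step 1: BS = 100 * (sum of bases) / CEC
Step 2: BS = 100 * 12.1 / 25.6
Step 3: BS = 47.3%

47.3


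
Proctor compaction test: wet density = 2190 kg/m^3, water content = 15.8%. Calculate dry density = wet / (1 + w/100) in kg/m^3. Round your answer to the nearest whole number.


Step 1: Dry density = wet density / (1 + w/100)
Step 2: Dry density = 2190 / (1 + 15.8/100)
Step 3: Dry density = 2190 / 1.158
Step 4: Dry density = 1891 kg/m^3

1891


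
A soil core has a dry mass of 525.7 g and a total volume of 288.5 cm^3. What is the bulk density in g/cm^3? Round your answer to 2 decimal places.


Step 1: Identify the formula: BD = dry mass / volume
Step 2: Substitute values: BD = 525.7 / 288.5
Step 3: BD = 1.82 g/cm^3

1.82


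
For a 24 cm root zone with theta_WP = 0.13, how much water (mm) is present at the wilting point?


Step 1: Water (mm) = theta_WP * depth * 10
Step 2: Water = 0.13 * 24 * 10
Step 3: Water = 31.2 mm

31.2


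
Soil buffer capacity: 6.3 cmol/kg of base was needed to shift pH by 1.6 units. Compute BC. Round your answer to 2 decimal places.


Step 1: BC = change in base / change in pH
Step 2: BC = 6.3 / 1.6
Step 3: BC = 3.94 cmol/(kg*pH unit)

3.94


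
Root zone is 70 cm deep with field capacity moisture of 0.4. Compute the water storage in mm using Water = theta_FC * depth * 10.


Step 1: Water (mm) = theta_FC * depth (cm) * 10
Step 2: Water = 0.4 * 70 * 10
Step 3: Water = 280.0 mm

280.0


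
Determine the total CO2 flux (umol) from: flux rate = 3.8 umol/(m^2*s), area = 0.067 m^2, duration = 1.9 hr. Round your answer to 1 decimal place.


Step 1: Convert time to seconds: 1.9 hr * 3600 = 6840.0 s
Step 2: Total = flux * area * time_s
Step 3: Total = 3.8 * 0.067 * 6840.0
Step 4: Total = 1741.5 umol

1741.5


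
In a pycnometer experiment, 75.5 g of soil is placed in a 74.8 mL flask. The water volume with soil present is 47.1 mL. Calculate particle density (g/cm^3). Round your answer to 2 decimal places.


Step 1: Volume of solids = flask volume - water volume with soil
Step 2: V_solids = 74.8 - 47.1 = 27.7 mL
Step 3: Particle density = mass / V_solids = 75.5 / 27.7 = 2.73 g/cm^3

2.73


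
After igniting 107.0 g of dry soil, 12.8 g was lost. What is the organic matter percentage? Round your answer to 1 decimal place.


Step 1: OM% = 100 * LOI / sample mass
Step 2: OM = 100 * 12.8 / 107.0
Step 3: OM = 12.0%

12.0


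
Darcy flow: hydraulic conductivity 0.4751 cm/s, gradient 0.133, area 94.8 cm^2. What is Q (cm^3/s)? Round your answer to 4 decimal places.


Step 1: Apply Darcy's law: Q = K * i * A
Step 2: Q = 0.4751 * 0.133 * 94.8
Step 3: Q = 5.9903 cm^3/s

5.9903


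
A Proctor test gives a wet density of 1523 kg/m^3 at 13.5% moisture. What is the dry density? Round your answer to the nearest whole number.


Step 1: Dry density = wet density / (1 + w/100)
Step 2: Dry density = 1523 / (1 + 13.5/100)
Step 3: Dry density = 1523 / 1.135
Step 4: Dry density = 1342 kg/m^3

1342


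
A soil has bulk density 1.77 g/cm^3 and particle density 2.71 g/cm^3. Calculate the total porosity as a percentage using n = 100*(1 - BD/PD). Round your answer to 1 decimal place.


Step 1: Formula: n = 100 * (1 - BD / PD)
Step 2: n = 100 * (1 - 1.77 / 2.71)
Step 3: n = 100 * (1 - 0.65314)
Step 4: n = 34.7%

34.7


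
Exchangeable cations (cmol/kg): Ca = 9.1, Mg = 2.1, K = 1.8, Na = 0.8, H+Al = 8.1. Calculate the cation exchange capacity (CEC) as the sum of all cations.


Step 1: CEC = Ca + Mg + K + Na + (H+Al)
Step 2: CEC = 9.1 + 2.1 + 1.8 + 0.8 + 8.1
Step 3: CEC = 21.9 cmol/kg

21.9


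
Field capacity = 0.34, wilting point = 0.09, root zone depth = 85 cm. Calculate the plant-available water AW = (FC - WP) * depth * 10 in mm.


Step 1: Available water = (FC - WP) * depth * 10
Step 2: AW = (0.34 - 0.09) * 85 * 10
Step 3: AW = 0.25 * 85 * 10
Step 4: AW = 212.5 mm

212.5


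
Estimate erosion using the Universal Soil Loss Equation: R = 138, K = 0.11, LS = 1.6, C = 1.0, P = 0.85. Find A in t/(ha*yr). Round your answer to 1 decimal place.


Step 1: A = R * K * LS * C * P
Step 2: R * K = 138 * 0.11 = 15.18
Step 3: (R*K) * LS = 15.18 * 1.6 = 24.288
Step 4: * C * P = 24.288 * 1.0 * 0.85 = 20.6
Step 5: A = 20.6 t/(ha*yr)

20.6


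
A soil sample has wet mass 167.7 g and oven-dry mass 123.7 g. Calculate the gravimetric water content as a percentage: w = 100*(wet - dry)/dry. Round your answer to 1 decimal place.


Step 1: Water mass = wet - dry = 167.7 - 123.7 = 44.0 g
Step 2: w = 100 * water mass / dry mass
Step 3: w = 100 * 44.0 / 123.7 = 35.6%

35.6


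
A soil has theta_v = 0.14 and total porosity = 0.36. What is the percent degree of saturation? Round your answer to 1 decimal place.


Step 1: S = 100 * theta_v / n
Step 2: S = 100 * 0.14 / 0.36
Step 3: S = 38.9%

38.9


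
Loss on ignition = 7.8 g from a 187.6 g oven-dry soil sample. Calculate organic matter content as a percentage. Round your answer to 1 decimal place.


Step 1: OM% = 100 * LOI / sample mass
Step 2: OM = 100 * 7.8 / 187.6
Step 3: OM = 4.2%

4.2


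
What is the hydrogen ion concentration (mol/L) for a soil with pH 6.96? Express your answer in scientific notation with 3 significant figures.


Step 1: [H+] = 10^(-pH)
Step 2: [H+] = 10^(-6.96)
Step 3: [H+] = 1.10e-07 mol/L

1.10e-07


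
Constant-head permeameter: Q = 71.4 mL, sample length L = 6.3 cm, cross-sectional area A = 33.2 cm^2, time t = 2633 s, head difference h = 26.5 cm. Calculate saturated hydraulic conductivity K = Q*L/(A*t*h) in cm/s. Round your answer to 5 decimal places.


Step 1: K = Q * L / (A * t * h)
Step 2: Numerator = 71.4 * 6.3 = 449.82
Step 3: Denominator = 33.2 * 2633 * 26.5 = 2316513.4
Step 4: K = 449.82 / 2316513.4 = 0.00019 cm/s

0.00019


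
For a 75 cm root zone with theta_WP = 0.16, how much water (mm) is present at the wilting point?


Step 1: Water (mm) = theta_WP * depth * 10
Step 2: Water = 0.16 * 75 * 10
Step 3: Water = 120.0 mm

120.0


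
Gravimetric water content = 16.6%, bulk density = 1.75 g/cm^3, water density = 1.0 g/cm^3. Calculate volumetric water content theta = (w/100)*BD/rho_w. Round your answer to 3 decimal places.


Step 1: theta = (w / 100) * BD / rho_w
Step 2: theta = (16.6 / 100) * 1.75 / 1.0
Step 3: theta = 0.166 * 1.75
Step 4: theta = 0.291

0.291


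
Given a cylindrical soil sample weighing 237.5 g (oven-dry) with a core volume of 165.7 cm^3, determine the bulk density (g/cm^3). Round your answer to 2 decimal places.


Step 1: Identify the formula: BD = dry mass / volume
Step 2: Substitute values: BD = 237.5 / 165.7
Step 3: BD = 1.43 g/cm^3

1.43


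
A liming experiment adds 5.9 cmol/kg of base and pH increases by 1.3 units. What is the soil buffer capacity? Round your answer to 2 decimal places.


Step 1: BC = change in base / change in pH
Step 2: BC = 5.9 / 1.3
Step 3: BC = 4.54 cmol/(kg*pH unit)

4.54


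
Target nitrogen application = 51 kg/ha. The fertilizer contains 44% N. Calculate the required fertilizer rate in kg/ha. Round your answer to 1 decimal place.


Step 1: Fertilizer rate = target N / (N content / 100)
Step 2: Rate = 51 / (44 / 100)
Step 3: Rate = 51 / 0.44
Step 4: Rate = 115.9 kg/ha

115.9


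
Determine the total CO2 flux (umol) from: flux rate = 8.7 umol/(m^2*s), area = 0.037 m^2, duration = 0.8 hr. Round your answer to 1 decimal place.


Step 1: Convert time to seconds: 0.8 hr * 3600 = 2880.0 s
Step 2: Total = flux * area * time_s
Step 3: Total = 8.7 * 0.037 * 2880.0
Step 4: Total = 927.1 umol

927.1


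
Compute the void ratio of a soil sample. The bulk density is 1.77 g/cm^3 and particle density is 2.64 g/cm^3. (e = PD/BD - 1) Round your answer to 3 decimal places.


Step 1: e = PD / BD - 1
Step 2: e = 2.64 / 1.77 - 1
Step 3: e = 1.49153 - 1
Step 4: e = 0.492

0.492


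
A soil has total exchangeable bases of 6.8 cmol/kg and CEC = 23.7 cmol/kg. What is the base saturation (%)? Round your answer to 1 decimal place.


Step 1: BS = 100 * (sum of bases) / CEC
Step 2: BS = 100 * 6.8 / 23.7
Step 3: BS = 28.7%

28.7


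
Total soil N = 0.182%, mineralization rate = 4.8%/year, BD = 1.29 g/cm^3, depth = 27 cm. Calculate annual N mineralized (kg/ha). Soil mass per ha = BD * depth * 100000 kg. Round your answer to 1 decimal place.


Step 1: Soil mass per ha = BD * depth * 100000 = 1.29 * 27 * 100000 = 3483000 kg
Step 2: Total N pool = soil mass * N%/100 = 3483000 * 0.182/100 = 6339.06 kg/ha
Step 3: N mineralized = N pool * rate%/100 = 6339.06 * 4.8/100 = 304.3 kg/ha/yr

304.3


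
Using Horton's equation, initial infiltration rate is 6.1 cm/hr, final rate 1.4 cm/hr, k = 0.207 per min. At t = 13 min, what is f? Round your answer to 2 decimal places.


Step 1: f = fc + (f0 - fc) * exp(-k * t)
Step 2: exp(-0.207 * 13) = 0.067813
Step 3: f = 1.4 + (6.1 - 1.4) * 0.067813
Step 4: f = 1.4 + 4.7 * 0.067813
Step 5: f = 1.72 cm/hr

1.72


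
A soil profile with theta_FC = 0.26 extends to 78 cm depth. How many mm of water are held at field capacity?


Step 1: Water (mm) = theta_FC * depth (cm) * 10
Step 2: Water = 0.26 * 78 * 10
Step 3: Water = 202.8 mm

202.8


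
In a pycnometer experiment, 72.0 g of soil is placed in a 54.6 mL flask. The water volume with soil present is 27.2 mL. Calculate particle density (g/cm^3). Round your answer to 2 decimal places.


Step 1: Volume of solids = flask volume - water volume with soil
Step 2: V_solids = 54.6 - 27.2 = 27.4 mL
Step 3: Particle density = mass / V_solids = 72.0 / 27.4 = 2.63 g/cm^3

2.63


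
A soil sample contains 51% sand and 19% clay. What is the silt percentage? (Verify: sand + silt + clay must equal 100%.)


Step 1: sand + silt + clay = 100%
Step 2: silt = 100 - sand - clay
Step 3: silt = 100 - 51 - 19
Step 4: silt = 30%

30
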